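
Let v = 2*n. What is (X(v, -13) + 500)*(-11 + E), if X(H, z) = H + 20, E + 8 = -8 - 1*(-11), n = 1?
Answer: -8352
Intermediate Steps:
v = 2 (v = 2*1 = 2)
E = -5 (E = -8 + (-8 - 1*(-11)) = -8 + (-8 + 11) = -8 + 3 = -5)
X(H, z) = 20 + H
(X(v, -13) + 500)*(-11 + E) = ((20 + 2) + 500)*(-11 - 5) = (22 + 500)*(-16) = 522*(-16) = -8352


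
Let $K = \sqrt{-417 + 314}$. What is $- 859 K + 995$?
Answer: $995 - 859 i \sqrt{103} \approx 995.0 - 8717.9 i$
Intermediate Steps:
$K = i \sqrt{103}$ ($K = \sqrt{-103} = i \sqrt{103} \approx 10.149 i$)
$- 859 K + 995 = - 859 i \sqrt{103} + 995 = 995 - 859 i \sqrt{103}$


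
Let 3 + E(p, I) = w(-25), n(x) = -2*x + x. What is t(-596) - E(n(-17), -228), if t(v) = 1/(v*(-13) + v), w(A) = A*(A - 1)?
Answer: -4627343/7152 ≈ -647.00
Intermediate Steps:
w(A) = A*(-1 + A)
n(x) = -x
E(p, I) = 647 (E(p, I) = -3 - 25*(-1 - 25) = -3 - 25*(-26) = -3 + 650 = 647)
t(v) = -1/(12*v) (t(v) = 1/(-13*v + v) = 1/(-12*v) = -1/(12*v))
t(-596) - E(n(-17), -228) = -1/12/(-596) - 1*647 = -1/12*(-1/596) - 647 = 1/7152 - 647 = -4627343/7152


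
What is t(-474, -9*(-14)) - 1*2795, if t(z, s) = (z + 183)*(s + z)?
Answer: 98473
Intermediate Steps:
t(z, s) = (183 + z)*(s + z)
t(-474, -9*(-14)) - 1*2795 = ((-474)² + 183*(-9*(-14)) + 183*(-474) - 9*(-14)*(-474)) - 1*2795 = (224676 + 183*126 - 86742 + 126*(-474)) - 2795 = (224676 + 23058 - 86742 - 59724) - 2795 = 101268 - 2795 = 98473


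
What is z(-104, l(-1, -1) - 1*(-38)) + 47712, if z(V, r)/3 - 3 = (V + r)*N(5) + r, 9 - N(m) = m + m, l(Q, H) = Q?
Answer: 48033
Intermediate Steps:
N(m) = 9 - 2*m (N(m) = 9 - (m + m) = 9 - 2*m)
z(V, r) = 9 - 3*V (z(V, r) = 9 + 3*((V + r)*(9 - 2*5) + r) = 9 + 3*((V + r)*(9 - 10) + r) = 9 + 3*((V + r)*(-1) + r) = 9 + 3*((-V - r) + r) = 9 + 3*(-V) = 9 - 3*V)
z(-104, l(-1, -1) - 1*(-38)) + 47712 = (9 - 3*(-104)) + 47712 = (9 + 312) + 47712 = 321 + 47712 = 48033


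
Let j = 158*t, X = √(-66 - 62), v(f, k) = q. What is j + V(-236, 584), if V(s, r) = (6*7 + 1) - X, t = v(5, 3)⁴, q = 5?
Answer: 98793 - 8*I*√2 ≈ 98793.0 - 11.314*I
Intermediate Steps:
v(f, k) = 5
t = 625 (t = 5⁴ = 625)
X = 8*I*√2 (X = √(-128) = 8*I*√2 ≈ 11.314*I)
j = 98750 (j = 158*625 = 98750)
V(s, r) = 43 - 8*I*√2 (V(s, r) = (6*7 + 1) - 8*I*√2 = (42 + 1) - 8*I*√2 = 43 - 8*I*√2)
j + V(-236, 584) = 98750 + (43 - 8*I*√2) = 98793 - 8*I*√2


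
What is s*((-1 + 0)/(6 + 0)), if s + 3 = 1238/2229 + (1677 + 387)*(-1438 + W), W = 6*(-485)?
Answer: 20003657737/13374 ≈ 1.4957e+6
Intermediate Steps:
W = -2910
s = -20003657737/2229 (s = -3 + (1238/2229 + (1677 + 387)*(-1438 - 2910)) = -3 + (1238*(1/2229) + 2064*(-4348)) = -3 + (1238/2229 - 8974272) = -3 - 20003651050/2229 = -20003657737/2229 ≈ -8.9743e+6)
s*((-1 + 0)/(6 + 0)) = -20003657737*(-1 + 0)/(2229*(6 + 0)) = -(-20003657737)/(2229*6) = -20003657737/2229*(-1/6) = 20003657737/13374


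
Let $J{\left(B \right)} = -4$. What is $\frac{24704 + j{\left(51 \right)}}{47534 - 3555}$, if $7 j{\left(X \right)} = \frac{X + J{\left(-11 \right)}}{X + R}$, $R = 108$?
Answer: $\frac{27495599}{48948627} \approx 0.56172$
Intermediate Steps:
$j{\left(X \right)} = \frac{-4 + X}{7 \left(108 + X\right)}$ ($j{\left(X \right)} = \frac{\left(X - 4\right) \frac{1}{X + 108}}{7} = \frac{\left(-4 + X\right) \frac{1}{108 + X}}{7} = \frac{\frac{1}{108 + X} \left(-4 + X\right)}{7} = \frac{-4 + X}{7 \left(108 + X\right)}$)
$\frac{24704 + j{\left(51 \right)}}{47534 - 3555} = \frac{24704 + \frac{-4 + 51}{7 \left(108 + 51\right)}}{47534 - 3555} = \frac{24704 + \frac{1}{7} \cdot \frac{1}{159} \cdot 47}{43979} = \left(24704 + \frac{1}{7} \cdot \frac{1}{159} \cdot 47\right) \frac{1}{43979} = \left(24704 + \frac{47}{1113}\right) \frac{1}{43979} = \frac{27495599}{1113} \cdot \frac{1}{43979} = \frac{27495599}{48948627}$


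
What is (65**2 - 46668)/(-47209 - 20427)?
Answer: 42443/67636 ≈ 0.62752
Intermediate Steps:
(65**2 - 46668)/(-47209 - 20427) = (4225 - 46668)/(-67636) = -42443*(-1/67636) = 42443/67636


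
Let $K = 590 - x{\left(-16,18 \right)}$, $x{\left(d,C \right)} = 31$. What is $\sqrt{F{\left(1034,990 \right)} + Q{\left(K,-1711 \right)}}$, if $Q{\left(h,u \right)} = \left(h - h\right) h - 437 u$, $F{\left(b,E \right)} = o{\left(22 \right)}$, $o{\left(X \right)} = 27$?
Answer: $\sqrt{747734} \approx 864.72$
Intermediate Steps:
$F{\left(b,E \right)} = 27$
$K = 559$ ($K = 590 - 31 = 559$)
$Q{\left(h,u \right)} = - 437 u$ ($Q{\left(h,u \right)} = 0 h - 437 u = 0 - 437 u = - 437 u$)
$\sqrt{F{\left(1034,990 \right)} + Q{\left(K,-1711 \right)}} = \sqrt{27 - -747707} = \sqrt{27 + 747707} = \sqrt{747734}$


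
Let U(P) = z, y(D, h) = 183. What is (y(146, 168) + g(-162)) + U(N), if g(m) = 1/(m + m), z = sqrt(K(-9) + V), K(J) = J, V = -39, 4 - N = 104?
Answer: 59291/324 + 4*I*sqrt(3) ≈ 183.0 + 6.9282*I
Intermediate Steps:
N = -100 (N = 4 - 1*104 = 4 - 104 = -100)
z = 4*I*sqrt(3) (z = sqrt(-9 - 39) = sqrt(-48) = 4*I*sqrt(3) ≈ 6.9282*I)
U(P) = 4*I*sqrt(3)
g(m) = 1/(2*m)
(y(146, 168) + g(-162)) + U(N) = (183 + (1/2)/(-162)) + 4*I*sqrt(3) = (183 + (1/2)*(-1/162)) + 4*I*sqrt(3) = (183 - 1/324) + 4*I*sqrt(3) = 59291/324 + 4*I*sqrt(3)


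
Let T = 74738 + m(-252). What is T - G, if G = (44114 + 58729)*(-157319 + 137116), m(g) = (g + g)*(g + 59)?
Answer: 2077909139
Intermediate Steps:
m(g) = 2*g*(59 + g) (m(g) = (2*g)*(59 + g) = 2*g*(59 + g))
G = -2077737129 (G = 102843*(-20203) = -2077737129)
T = 172010 (T = 74738 + 2*(-252)*(59 - 252) = 74738 + 2*(-252)*(-193) = 74738 + 97272 = 172010)
T - G = 172010 - 1*(-2077737129) = 172010 + 2077737129 = 2077909139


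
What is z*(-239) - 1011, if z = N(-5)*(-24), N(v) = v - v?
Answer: -1011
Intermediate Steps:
N(v) = 0
z = 0 (z = 0*(-24) = 0)
z*(-239) - 1011 = 0*(-239) - 1011 = 0 - 1011 = -1011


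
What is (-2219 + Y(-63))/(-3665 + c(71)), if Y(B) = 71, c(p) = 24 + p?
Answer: 358/595 ≈ 0.60168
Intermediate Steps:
(-2219 + Y(-63))/(-3665 + c(71)) = (-2219 + 71)/(-3665 + (24 + 71)) = -2148/(-3665 + 95) = -2148/(-3570) = -2148*(-1/3570) = 358/595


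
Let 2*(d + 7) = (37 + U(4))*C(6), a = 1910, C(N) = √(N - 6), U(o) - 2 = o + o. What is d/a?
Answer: -7/1910 ≈ -0.0036649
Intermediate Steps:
U(o) = 2 + 2*o (U(o) = 2 + (o + o) = 2 + 2*o)
C(N) = √(-6 + N)
d = -7 (d = -7 + ((37 + (2 + 2*4))*√(-6 + 6))/2 = -7 + ((37 + (2 + 8))*√0)/2 = -7 + ((37 + 10)*0)/2 = -7 + (47*0)/2 = -7 + (½)*0 = -7 + 0 = -7)
d/a = -7/1910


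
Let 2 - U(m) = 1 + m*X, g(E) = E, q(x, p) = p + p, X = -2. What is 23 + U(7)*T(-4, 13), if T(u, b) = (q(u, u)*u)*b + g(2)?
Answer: 6293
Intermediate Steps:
q(x, p) = 2*p
T(u, b) = 2 + 2*b*u² (T(u, b) = ((2*u)*u)*b + 2 = (2*u²)*b + 2 = 2*b*u² + 2 = 2 + 2*b*u²)
U(m) = 1 + 2*m (U(m) = 2 - (1 + m*(-2)) = 2 - (1 - 2*m) = 2 + (-1 + 2*m) = 1 + 2*m)
23 + U(7)*T(-4, 13) = 23 + (1 + 2*7)*(2 + 2*13*(-4)²) = 23 + (1 + 14)*(2 + 2*13*16) = 23 + 15*(2 + 416) = 23 + 15*418 = 23 + 6270 = 6293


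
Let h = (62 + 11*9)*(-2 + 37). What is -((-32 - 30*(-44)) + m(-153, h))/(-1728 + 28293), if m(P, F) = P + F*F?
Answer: -577352/483 ≈ -1195.3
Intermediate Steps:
h = 5635 (h = (62 + 99)*35 = 161*35 = 5635)
m(P, F) = P + F²
-((-32 - 30*(-44)) + m(-153, h))/(-1728 + 28293) = -((-32 - 30*(-44)) + (-153 + 5635²))/(-1728 + 28293) = -((-32 + 1320) + (-153 + 31753225))/26565 = -(1288 + 31753072)/26565 = -31754360/26565 = -1*577352/483 = -577352/483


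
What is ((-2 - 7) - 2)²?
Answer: 121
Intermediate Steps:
((-2 - 7) - 2)² = (-9 - 2)² = (-11)² = 121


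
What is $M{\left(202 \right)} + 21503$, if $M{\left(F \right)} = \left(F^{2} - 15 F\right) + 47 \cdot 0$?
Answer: $59277$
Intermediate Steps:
$M{\left(F \right)} = F^{2} - 15 F$ ($M{\left(F \right)} = \left(F^{2} - 15 F\right) + 0 = F^{2} - 15 F$)
$M{\left(202 \right)} + 21503 = 202 \left(-15 + 202\right) + 21503 = 202 \cdot 187 + 21503 = 37774 + 21503 = 59277$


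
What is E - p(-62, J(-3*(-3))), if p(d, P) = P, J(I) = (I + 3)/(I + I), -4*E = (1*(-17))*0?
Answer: -2/3 ≈ -0.66667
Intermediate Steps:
E = 0 (E = -1*(-17)*0/4 = -(-17)*0/4 = -1/4*0 = 0)
J(I) = (3 + I)/(2*I) (J(I) = (3 + I)/((2*I)) = (3 + I)*(1/(2*I)) = (3 + I)/(2*I))
E - p(-62, J(-3*(-3))) = 0 - (3 - 3*(-3))/(2*((-3*(-3)))) = 0 - (3 + 9)/(2*9) = 0 - 12/(2*9) = 0 - 1*2/3 = 0 - 2/3 = -2/3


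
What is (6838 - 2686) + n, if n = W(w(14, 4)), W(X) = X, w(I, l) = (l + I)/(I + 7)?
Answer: 29070/7 ≈ 4152.9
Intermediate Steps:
w(I, l) = (I + l)/(7 + I)
n = 6/7 (n = (14 + 4)/(7 + 14) = 18/21 = (1/21)*18 = 6/7 ≈ 0.85714)
(6838 - 2686) + n = (6838 - 2686) + 6/7 = 4152 + 6/7 = 29070/7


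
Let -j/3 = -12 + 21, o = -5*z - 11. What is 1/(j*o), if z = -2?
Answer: 1/27 ≈ 0.037037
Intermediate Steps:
o = -1 (o = -5*(-2) - 11 = 10 - 11 = -1)
j = -27 (j = -3*(-12 + 21) = -3*9 = -27)
1/(j*o) = 1/(-27*(-1)) = 1/27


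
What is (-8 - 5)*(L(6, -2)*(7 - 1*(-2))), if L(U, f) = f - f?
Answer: 0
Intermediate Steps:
L(U, f) = 0
(-8 - 5)*(L(6, -2)*(7 - 1*(-2))) = (-8 - 5)*(0*(7 - 1*(-2))) = -0*(7 + 2) = -0*9 = -13*0 = 0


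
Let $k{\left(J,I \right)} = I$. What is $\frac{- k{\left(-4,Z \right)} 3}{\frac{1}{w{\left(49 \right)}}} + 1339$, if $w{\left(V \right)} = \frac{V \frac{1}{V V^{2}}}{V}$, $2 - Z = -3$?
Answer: $\frac{157531996}{117649} \approx 1339.0$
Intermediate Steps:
$Z = 5$ ($Z = 2 - -3 = 2 + 3 = 5$)
$w{\left(V \right)} = \frac{1}{V^{3}}$ ($w{\left(V \right)} = \frac{V \frac{1}{V^{3}}}{V} = \frac{1}{V^{2} V} = \frac{1}{V^{3}}$)
$\frac{- k{\left(-4,Z \right)} 3}{\frac{1}{w{\left(49 \right)}}} + 1339 = \frac{\left(-1\right) 5 \cdot 3}{\frac{1}{\frac{1}{117649}}} + 1339 = \frac{\left(-5\right) 3}{\frac{1}{\frac{1}{117649}}} + 1339 = - \frac{15}{117649} + 1339 = \frac{157531996}{117649}$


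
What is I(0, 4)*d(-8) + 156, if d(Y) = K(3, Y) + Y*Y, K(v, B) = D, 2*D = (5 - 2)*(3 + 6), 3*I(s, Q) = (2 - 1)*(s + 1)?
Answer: 1091/6 ≈ 181.83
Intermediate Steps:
I(s, Q) = 1/3 + s/3 (I(s, Q) = ((2 - 1)*(s + 1))/3 = (1*(1 + s))/3 = (1 + s)/3 = 1/3 + s/3)
D = 27/2 (D = ((5 - 2)*(3 + 6))/2 = (3*9)/2 = (1/2)*27 = 27/2 ≈ 13.500)
K(v, B) = 27/2
d(Y) = 27/2 + Y**2 (d(Y) = 27/2 + Y*Y = 27/2 + Y**2)
I(0, 4)*d(-8) + 156 = (1/3 + (1/3)*0)*(27/2 + (-8)**2) + 156 = (1/3 + 0)*(27/2 + 64) + 156 = (1/3)*(155/2) + 156 = 155/6 + 156 = 1091/6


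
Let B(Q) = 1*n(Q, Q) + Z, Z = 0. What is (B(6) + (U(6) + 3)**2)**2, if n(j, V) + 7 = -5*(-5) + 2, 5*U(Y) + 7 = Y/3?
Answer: 576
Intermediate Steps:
U(Y) = -7/5 + Y/15 (U(Y) = -7/5 + (Y/3)/5 = -7/5 + Y/15)
n(j, V) = 20 (n(j, V) = -7 + (-5*(-5) + 2) = -7 + (25 + 2) = -7 + 27 = 20)
B(Q) = 20 (B(Q) = 1*20 + 0 = 20 + 0 = 20)
(B(6) + (U(6) + 3)**2)**2 = (20 + ((-7/5 + (1/15)*6) + 3)**2)**2 = (20 + ((-7/5 + 2/5) + 3)**2)**2 = (20 + (-1 + 3)**2)**2 = (20 + 2**2)**2 = (20 + 4)**2 = 24**2 = 576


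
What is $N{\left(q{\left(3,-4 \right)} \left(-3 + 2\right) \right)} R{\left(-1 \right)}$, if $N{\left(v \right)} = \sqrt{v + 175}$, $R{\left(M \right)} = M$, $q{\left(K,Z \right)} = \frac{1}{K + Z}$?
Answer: $- 4 \sqrt{11} \approx -13.266$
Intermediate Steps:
$N{\left(v \right)} = \sqrt{175 + v}$
$N{\left(q{\left(3,-4 \right)} \left(-3 + 2\right) \right)} R{\left(-1 \right)} = \sqrt{175 + \frac{-3 + 2}{3 - 4}} \left(-1\right) = \sqrt{175 + \frac{1}{-1} \left(-1\right)} \left(-1\right) = \sqrt{175 - -1} \left(-1\right) = \sqrt{175 + 1} \left(-1\right) = \sqrt{176} \left(-1\right) = 4 \sqrt{11} \left(-1\right) = - 4 \sqrt{11}$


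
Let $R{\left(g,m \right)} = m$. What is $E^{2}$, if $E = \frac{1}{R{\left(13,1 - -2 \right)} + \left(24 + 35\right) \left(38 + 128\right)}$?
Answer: $\frac{1}{95981209} \approx 1.0419 \cdot 10^{-8}$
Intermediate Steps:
$E = \frac{1}{9797}$ ($E = \frac{1}{\left(1 - -2\right) + \left(24 + 35\right) \left(38 + 128\right)} = \frac{1}{\left(1 + 2\right) + 59 \cdot 166} = \frac{1}{3 + 9794} = \frac{1}{9797} \approx 0.00010207$)
$E^{2} = \left(\frac{1}{9797}\right)^{2} = \frac{1}{95981209}$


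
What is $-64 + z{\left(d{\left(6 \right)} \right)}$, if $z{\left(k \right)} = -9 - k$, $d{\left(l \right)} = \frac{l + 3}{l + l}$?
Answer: $- \frac{295}{4} \approx -73.75$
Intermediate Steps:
$d{\left(l \right)} = \frac{3 + l}{2 l}$
$-64 + z{\left(d{\left(6 \right)} \right)} = -64 - \left(9 + \frac{3 + 6}{2 \cdot 6}\right) = -64 - \left(9 + \frac{1}{2} \cdot \frac{1}{6} \cdot 9\right) = -64 - \frac{39}{4} = - \frac{295}{4}$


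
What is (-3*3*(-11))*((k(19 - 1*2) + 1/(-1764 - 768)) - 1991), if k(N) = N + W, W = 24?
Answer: -162934233/844 ≈ -1.9305e+5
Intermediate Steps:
k(N) = 24 + N (k(N) = N + 24 = 24 + N)
(-3*3*(-11))*((k(19 - 1*2) + 1/(-1764 - 768)) - 1991) = (-3*3*(-11))*(((24 + (19 - 1*2)) + 1/(-1764 - 768)) - 1991) = (-9*(-11))*(((24 + (19 - 2)) + 1/(-2532)) - 1991) = 99*(((24 + 17) - 1/2532) - 1991) = 99*((41 - 1/2532) - 1991) = 99*(103811/2532 - 1991) = 99*(-4937401/2532) = -162934233/844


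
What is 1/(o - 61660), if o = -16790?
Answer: -1/78450 ≈ -1.2747e-5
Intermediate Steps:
1/(o - 61660) = 1/(-16790 - 61660) = 1/(-78450) = -1/78450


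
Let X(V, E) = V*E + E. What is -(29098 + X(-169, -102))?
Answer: -46234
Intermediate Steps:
X(V, E) = E + E*V (X(V, E) = E*V + E = E + E*V)
-(29098 + X(-169, -102)) = -(29098 - 102*(1 - 169)) = -(29098 - 102*(-168)) = -(29098 + 17136) = -1*46234 = -46234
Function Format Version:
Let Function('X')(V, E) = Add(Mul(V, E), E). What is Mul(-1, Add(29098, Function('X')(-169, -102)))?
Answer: -46234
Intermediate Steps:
Function('X')(V, E) = Add(E, Mul(E, V)) (Function('X')(V, E) = Add(Mul(E, V), E) = Add(E, Mul(E, V)))
Mul(-1, Add(29098, Function('X')(-169, -102))) = Mul(-1, Add(29098, Mul(-102, Add(1, -169)))) = Mul(-1, Add(29098, Mul(-102, -168))) = Mul(-1, Add(29098, 17136)) = Mul(-1, 46234) = -46234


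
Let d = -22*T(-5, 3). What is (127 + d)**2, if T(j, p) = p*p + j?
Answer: 1521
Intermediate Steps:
T(j, p) = j + p**2 (T(j, p) = p**2 + j = j + p**2)
d = -88 (d = -22*(-5 + 3**2) = -22*(-5 + 9) = -22*4 = -88)
(127 + d)**2 = (127 - 88)**2 = 39**2 = 1521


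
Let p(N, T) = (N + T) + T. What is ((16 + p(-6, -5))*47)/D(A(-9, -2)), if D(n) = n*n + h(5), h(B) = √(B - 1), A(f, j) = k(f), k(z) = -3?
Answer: 0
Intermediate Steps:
A(f, j) = -3
p(N, T) = N + 2*T
h(B) = √(-1 + B)
D(n) = 2 + n² (D(n) = n*n + √(-1 + 5) = n² + √4 = n² + 2 = 2 + n²)
((16 + p(-6, -5))*47)/D(A(-9, -2)) = ((16 + (-6 + 2*(-5)))*47)/(2 + (-3)²) = ((16 + (-6 - 10))*47)/(2 + 9) = ((16 - 16)*47)/11 = (0*47)*(1/11) = 0*(1/11) = 0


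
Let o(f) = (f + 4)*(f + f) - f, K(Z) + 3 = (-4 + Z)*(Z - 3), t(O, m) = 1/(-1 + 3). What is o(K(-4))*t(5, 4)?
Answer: 5989/2 ≈ 2994.5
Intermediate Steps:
t(O, m) = 1/2
K(Z) = -3 + (-4 + Z)*(-3 + Z) (K(Z) = -3 + (-4 + Z)*(Z - 3) = -3 + (-4 + Z)*(-3 + Z))
o(f) = -f + 2*f*(4 + f) (o(f) = (4 + f)*(2*f) - f = 2*f*(4 + f) - f = -f + 2*f*(4 + f))
o(K(-4))*t(5, 4) = ((9 + (-4)**2 - 7*(-4))*(7 + 2*(9 + (-4)**2 - 7*(-4))))*(1/2) = ((9 + 16 + 28)*(7 + 2*(9 + 16 + 28)))*(1/2) = (53*(7 + 2*53))*(1/2) = (53*(7 + 106))*(1/2) = (53*113)*(1/2) = 5989*(1/2) = 5989/2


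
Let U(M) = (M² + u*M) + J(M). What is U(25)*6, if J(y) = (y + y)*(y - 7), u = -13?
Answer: 7200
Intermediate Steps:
J(y) = 2*y*(-7 + y) (J(y) = (2*y)*(-7 + y) = 2*y*(-7 + y))
U(M) = M² - 13*M + 2*M*(-7 + M) (U(M) = (M² - 13*M) + 2*M*(-7 + M) = M² - 13*M + 2*M*(-7 + M))
U(25)*6 = (3*25*(-9 + 25))*6 = (3*25*16)*6 = 1200*6 = 7200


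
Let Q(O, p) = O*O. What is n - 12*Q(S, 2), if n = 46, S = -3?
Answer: -62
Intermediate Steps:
Q(O, p) = O**2
n - 12*Q(S, 2) = 46 - 12*(-3)**2 = 46 - 12*9 = 46 - 108 = -62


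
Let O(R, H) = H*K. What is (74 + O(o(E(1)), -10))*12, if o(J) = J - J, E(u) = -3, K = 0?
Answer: 888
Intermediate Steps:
o(J) = 0
O(R, H) = 0 (O(R, H) = H*0 = 0)
(74 + O(o(E(1)), -10))*12 = (74 + 0)*12 = 74*12 = 888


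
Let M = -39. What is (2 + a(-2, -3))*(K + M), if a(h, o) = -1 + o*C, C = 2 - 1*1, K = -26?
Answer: 130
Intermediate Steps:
C = 1 (C = 2 - 1 = 1)
a(h, o) = -1 + o (a(h, o) = -1 + o*1 = -1 + o)
(2 + a(-2, -3))*(K + M) = (2 + (-1 - 3))*(-26 - 39) = (2 - 4)*(-65) = -2*(-65) = 130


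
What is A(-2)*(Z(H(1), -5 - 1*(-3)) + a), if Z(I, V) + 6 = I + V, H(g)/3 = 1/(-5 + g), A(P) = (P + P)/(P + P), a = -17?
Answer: -103/4 ≈ -25.750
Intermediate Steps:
A(P) = 1 (A(P) = (2*P)/((2*P)) = (2*P)*(1/(2*P)) = 1)
H(g) = 3/(-5 + g)
Z(I, V) = -6 + I + V (Z(I, V) = -6 + (I + V) = -6 + I + V)
A(-2)*(Z(H(1), -5 - 1*(-3)) + a) = 1*((-6 + 3/(-5 + 1) + (-5 - 1*(-3))) - 17) = 1*((-6 + 3/(-4) + (-5 + 3)) - 17) = 1*((-6 + 3*(-1/4) - 2) - 17) = 1*((-6 - 3/4 - 2) - 17) = 1*(-35/4 - 17) = 1*(-103/4) = -103/4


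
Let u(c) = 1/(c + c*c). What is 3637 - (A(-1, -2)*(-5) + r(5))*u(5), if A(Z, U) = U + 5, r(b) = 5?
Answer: 10912/3 ≈ 3637.3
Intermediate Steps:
A(Z, U) = 5 + U
u(c) = 1/(c + c²)
3637 - (A(-1, -2)*(-5) + r(5))*u(5) = 3637 - ((5 - 2)*(-5) + 5)*1/(5*(1 + 5)) = 3637 - (3*(-5) + 5)*(⅕)/6 = 3637 - (-15 + 5)*(⅕)*(⅙) = 3637 - (-10)/30 = 3637 - 1*(-⅓) = 3637 + ⅓ = 10912/3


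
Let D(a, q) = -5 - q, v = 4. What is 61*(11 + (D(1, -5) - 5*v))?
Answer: -549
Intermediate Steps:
61*(11 + (D(1, -5) - 5*v)) = 61*(11 + ((-5 - 1*(-5)) - 5*4)) = 61*(11 + ((-5 + 5) - 20)) = 61*(11 + (0 - 20)) = 61*(11 - 20) = 61*(-9) = -549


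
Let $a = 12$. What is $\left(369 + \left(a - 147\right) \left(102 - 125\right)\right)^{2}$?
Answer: $12068676$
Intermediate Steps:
$\left(369 + \left(a - 147\right) \left(102 - 125\right)\right)^{2} = \left(369 + \left(12 - 147\right) \left(102 - 125\right)\right)^{2} = \left(369 - -3105\right)^{2} = \left(369 + 3105\right)^{2} = 3474^{2} = 12068676$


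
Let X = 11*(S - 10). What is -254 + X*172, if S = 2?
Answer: -15390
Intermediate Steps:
X = -88 (X = 11*(2 - 10) = 11*(-8) = -88)
-254 + X*172 = -254 - 88*172 = -254 - 15136 = -15390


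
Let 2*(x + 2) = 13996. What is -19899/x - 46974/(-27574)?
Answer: -3334317/2922844 ≈ -1.1408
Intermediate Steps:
x = 6996 (x = -2 + (½)*13996 = -2 + 6998 = 6996)
-19899/x - 46974/(-27574) = -19899/6996 - 46974/(-27574) = -19899*1/6996 - 46974*(-1/27574) = -603/212 + 23487/13787 = -3334317/2922844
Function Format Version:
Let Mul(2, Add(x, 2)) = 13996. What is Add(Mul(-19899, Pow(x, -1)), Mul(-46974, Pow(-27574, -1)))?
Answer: Rational(-3334317, 2922844) ≈ -1.1408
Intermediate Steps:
x = 6996 (x = Add(-2, Mul(Rational(1, 2), 13996)) = Add(-2, 6998) = 6996)
Add(Mul(-19899, Pow(x, -1)), Mul(-46974, Pow(-27574, -1))) = Add(Mul(-19899, Pow(6996, -1)), Mul(-46974, Pow(-27574, -1))) = Add(Mul(-19899, Rational(1, 6996)), Mul(-46974, Rational(-1, 27574))) = Add(Rational(-603, 212), Rational(23487, 13787)) = Rational(-3334317, 2922844)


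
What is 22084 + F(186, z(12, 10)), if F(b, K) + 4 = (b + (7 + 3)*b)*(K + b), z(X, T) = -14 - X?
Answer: 349440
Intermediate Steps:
F(b, K) = -4 + 11*b*(K + b) (F(b, K) = -4 + (b + (7 + 3)*b)*(K + b) = -4 + (b + 10*b)*(K + b) = -4 + (11*b)*(K + b) = -4 + 11*b*(K + b))
22084 + F(186, z(12, 10)) = 22084 + (-4 + 11*186**2 + 11*(-14 - 1*12)*186) = 22084 + (-4 + 11*34596 + 11*(-14 - 12)*186) = 22084 + (-4 + 380556 + 11*(-26)*186) = 22084 + (-4 + 380556 - 53196) = 22084 + 327356 = 349440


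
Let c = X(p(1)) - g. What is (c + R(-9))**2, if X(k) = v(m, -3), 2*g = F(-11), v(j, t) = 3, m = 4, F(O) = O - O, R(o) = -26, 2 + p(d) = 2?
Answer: 529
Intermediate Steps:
p(d) = 0 (p(d) = -2 + 2 = 0)
F(O) = 0
g = 0 (g = (1/2)*0 = 0)
X(k) = 3
c = 3 (c = 3 - 1*0 = 3 + 0 = 3)
(c + R(-9))**2 = (3 - 26)**2 = (-23)**2 = 529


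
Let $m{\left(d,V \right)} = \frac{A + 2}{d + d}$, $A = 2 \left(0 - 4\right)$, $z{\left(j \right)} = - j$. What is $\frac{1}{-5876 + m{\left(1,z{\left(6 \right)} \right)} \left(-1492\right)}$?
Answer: $- \frac{1}{1400} \approx -0.00071429$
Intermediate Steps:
$A = -8$ ($A = 2 \left(-4\right) = -8$)
$m{\left(d,V \right)} = - \frac{3}{d}$ ($m{\left(d,V \right)} = \frac{-8 + 2}{d + d} = - \frac{6}{2 d} = - 6 \frac{1}{2 d} = - \frac{3}{d}$)
$\frac{1}{-5876 + m{\left(1,z{\left(6 \right)} \right)} \left(-1492\right)} = \frac{1}{-5876 + - \frac{3}{1} \left(-1492\right)} = \frac{1}{-5876 + \left(-3\right) 1 \left(-1492\right)} = \frac{1}{-5876 - -4476} = \frac{1}{-5876 + 4476} = \frac{1}{-1400} = - \frac{1}{1400}$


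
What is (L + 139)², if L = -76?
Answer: 3969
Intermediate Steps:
(L + 139)² = (-76 + 139)² = 63² = 3969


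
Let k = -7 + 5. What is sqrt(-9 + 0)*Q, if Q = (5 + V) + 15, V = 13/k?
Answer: 81*I/2 ≈ 40.5*I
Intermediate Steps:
k = -2
V = -13/2 (V = 13/(-2) = 13*(-1/2) = -13/2 ≈ -6.5000)
Q = 27/2 (Q = (5 - 13/2) + 15 = -3/2 + 15 = 27/2 ≈ 13.500)
sqrt(-9 + 0)*Q = sqrt(-9 + 0)*(27/2) = sqrt(-9)*(27/2) = (3*I)*(27/2) = 81*I/2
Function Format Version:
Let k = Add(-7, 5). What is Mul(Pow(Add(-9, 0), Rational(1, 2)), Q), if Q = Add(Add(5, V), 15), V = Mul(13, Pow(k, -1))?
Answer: Mul(Rational(81, 2), I) ≈ Mul(40.500, I)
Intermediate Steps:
k = -2
V = Rational(-13, 2) (V = Mul(13, Pow(-2, -1)) = Mul(13, Rational(-1, 2)) = Rational(-13, 2) ≈ -6.5000)
Q = Rational(27, 2) (Q = Add(Add(5, Rational(-13, 2)), 15) = Add(Rational(-3, 2), 15) = Rational(27, 2) ≈ 13.500)
Mul(Pow(Add(-9, 0), Rational(1, 2)), Q) = Mul(Pow(Add(-9, 0), Rational(1, 2)), Rational(27, 2)) = Mul(Pow(-9, Rational(1, 2)), Rational(27, 2)) = Mul(Mul(3, I), Rational(27, 2)) = Mul(Rational(81, 2), I)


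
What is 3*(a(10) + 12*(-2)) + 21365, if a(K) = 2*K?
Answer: 21353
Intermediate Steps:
3*(a(10) + 12*(-2)) + 21365 = 3*(2*10 + 12*(-2)) + 21365 = 3*(20 - 24) + 21365 = 3*(-4) + 21365 = -12 + 21365 = 21353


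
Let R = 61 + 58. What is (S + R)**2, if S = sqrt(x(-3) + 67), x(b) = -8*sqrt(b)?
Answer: (119 + sqrt(67 - 8*I*sqrt(3)))**2 ≈ 16186.0 - 214.2*I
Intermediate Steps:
S = sqrt(67 - 8*I*sqrt(3)) (S = sqrt(-8*I*sqrt(3) + 67) = sqrt(67 - 8*I*sqrt(3)) ≈ 8.2285 - 0.84197*I)
R = 119
(S + R)**2 = (sqrt(67 - 8*I*sqrt(3)) + 119)**2 = (119 + sqrt(67 - 8*I*sqrt(3)))**2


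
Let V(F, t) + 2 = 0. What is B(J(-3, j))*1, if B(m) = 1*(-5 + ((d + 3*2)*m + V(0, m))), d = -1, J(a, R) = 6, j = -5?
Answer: 23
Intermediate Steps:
V(F, t) = -2 (V(F, t) = -2 + 0 = -2)
B(m) = -7 + 5*m (B(m) = 1*(-5 + ((-1 + 3*2)*m - 2)) = 1*(-5 + ((-1 + 6)*m - 2)) = 1*(-5 + (5*m - 2)) = 1*(-5 + (-2 + 5*m)) = 1*(-7 + 5*m) = -7 + 5*m)
B(J(-3, j))*1 = (-7 + 5*6)*1 = (-7 + 30)*1 = 23*1 = 23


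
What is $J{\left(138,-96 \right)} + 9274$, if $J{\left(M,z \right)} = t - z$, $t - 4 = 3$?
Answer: $9377$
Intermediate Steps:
$t = 7$ ($t = 4 + 3 = 7$)
$J{\left(M,z \right)} = 7 - z$
$J{\left(138,-96 \right)} + 9274 = \left(7 - -96\right) + 9274 = \left(7 + 96\right) + 9274 = 103 + 9274 = 9377$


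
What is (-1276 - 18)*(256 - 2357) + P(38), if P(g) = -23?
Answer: 2718671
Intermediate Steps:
(-1276 - 18)*(256 - 2357) + P(38) = (-1276 - 18)*(256 - 2357) - 23 = -1294*(-2101) - 23 = 2718694 - 23 = 2718671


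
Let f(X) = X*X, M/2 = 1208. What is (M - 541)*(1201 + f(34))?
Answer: 4419375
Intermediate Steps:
M = 2416 (M = 2*1208 = 2416)
f(X) = X²
(M - 541)*(1201 + f(34)) = (2416 - 541)*(1201 + 34²) = 1875*(1201 + 1156) = 1875*2357 = 4419375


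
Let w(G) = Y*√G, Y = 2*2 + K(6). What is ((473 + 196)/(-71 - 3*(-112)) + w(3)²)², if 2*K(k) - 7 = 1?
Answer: 2657299401/70225 ≈ 37840.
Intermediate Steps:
K(k) = 4 (K(k) = 7/2 + (½)*1 = 7/2 + ½ = 4)
Y = 8 (Y = 2*2 + 4 = 4 + 4 = 8)
w(G) = 8*√G
((473 + 196)/(-71 - 3*(-112)) + w(3)²)² = ((473 + 196)/(-71 - 3*(-112)) + (8*√3)²)² = (669/(-71 + 336) + 192)² = (669/265 + 192)² = (51549/265)² = 2657299401/70225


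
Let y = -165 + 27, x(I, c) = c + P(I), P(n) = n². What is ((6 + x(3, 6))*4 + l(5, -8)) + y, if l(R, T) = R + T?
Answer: -57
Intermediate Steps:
x(I, c) = c + I²
y = -138
((6 + x(3, 6))*4 + l(5, -8)) + y = ((6 + (6 + 3²))*4 + (5 - 8)) - 138 = ((6 + (6 + 9))*4 - 3) - 138 = ((6 + 15)*4 - 3) - 138 = (21*4 - 3) - 138 = (84 - 3) - 138 = 81 - 138 = -57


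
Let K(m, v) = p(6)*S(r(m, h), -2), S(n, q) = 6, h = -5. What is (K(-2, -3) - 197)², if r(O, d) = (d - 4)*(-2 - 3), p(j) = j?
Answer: 25921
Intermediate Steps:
r(O, d) = 20 - 5*d (r(O, d) = (-4 + d)*(-5) = 20 - 5*d)
K(m, v) = 36 (K(m, v) = 6*6 = 36)
(K(-2, -3) - 197)² = (36 - 197)² = (-161)² = 25921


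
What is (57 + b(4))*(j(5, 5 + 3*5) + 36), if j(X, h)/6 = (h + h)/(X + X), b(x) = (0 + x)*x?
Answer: 4380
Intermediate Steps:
b(x) = x² (b(x) = x*x = x²)
j(X, h) = 6*h/X (j(X, h) = 6*((h + h)/(X + X)) = 6*((2*h)/((2*X))) = 6*((2*h)*(1/(2*X))) = 6*(h/X) = 6*h/X)
(57 + b(4))*(j(5, 5 + 3*5) + 36) = (57 + 4²)*(6*(5 + 3*5)/5 + 36) = (57 + 16)*(6*(5 + 15)*(⅕) + 36) = 73*(6*20*(⅕) + 36) = 73*(24 + 36) = 73*60 = 4380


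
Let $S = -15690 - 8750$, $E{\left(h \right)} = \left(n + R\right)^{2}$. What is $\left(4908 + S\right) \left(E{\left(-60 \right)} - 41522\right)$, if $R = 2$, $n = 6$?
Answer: $809757656$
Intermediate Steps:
$E{\left(h \right)} = 64$ ($E{\left(h \right)} = \left(6 + 2\right)^{2} = 8^{2} = 64$)
$S = -24440$
$\left(4908 + S\right) \left(E{\left(-60 \right)} - 41522\right) = \left(4908 - 24440\right) \left(64 - 41522\right) = \left(-19532\right) \left(-41458\right) = 809757656$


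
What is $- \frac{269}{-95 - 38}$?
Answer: $\frac{269}{133} \approx 2.0226$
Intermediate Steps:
$- \frac{269}{-95 - 38} = - \frac{269}{-133} = \left(-269\right) \left(- \frac{1}{133}\right) = \frac{269}{133}$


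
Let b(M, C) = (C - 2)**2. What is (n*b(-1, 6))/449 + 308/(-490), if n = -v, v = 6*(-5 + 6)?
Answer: -13238/15715 ≈ -0.84238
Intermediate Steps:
b(M, C) = (-2 + C)**2
v = 6 (v = 6*1 = 6)
n = -6 (n = -1*6 = -6)
(n*b(-1, 6))/449 + 308/(-490) = -6*(-2 + 6)**2/449 + 308/(-490) = -6*4**2*(1/449) + 308*(-1/490) = -6*16*(1/449) - 22/35 = -96*1/449 - 22/35 = -96/449 - 22/35 = -13238/15715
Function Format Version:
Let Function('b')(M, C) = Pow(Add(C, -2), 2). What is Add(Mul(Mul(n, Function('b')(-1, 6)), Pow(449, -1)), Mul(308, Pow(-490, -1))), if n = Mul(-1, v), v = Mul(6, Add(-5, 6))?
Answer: Rational(-13238, 15715) ≈ -0.84238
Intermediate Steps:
Function('b')(M, C) = Pow(Add(-2, C), 2)
v = 6 (v = Mul(6, 1) = 6)
n = -6 (n = Mul(-1, 6) = -6)
Add(Mul(Mul(n, Function('b')(-1, 6)), Pow(449, -1)), Mul(308, Pow(-490, -1))) = Add(Mul(Mul(-6, Pow(Add(-2, 6), 2)), Pow(449, -1)), Mul(308, Pow(-490, -1))) = Add(Mul(Mul(-6, Pow(4, 2)), Rational(1, 449)), Mul(308, Rational(-1, 490))) = Add(Mul(Mul(-6, 16), Rational(1, 449)), Rational(-22, 35)) = Add(Mul(-96, Rational(1, 449)), Rational(-22, 35)) = Add(Rational(-96, 449), Rational(-22, 35)) = Rational(-13238, 15715)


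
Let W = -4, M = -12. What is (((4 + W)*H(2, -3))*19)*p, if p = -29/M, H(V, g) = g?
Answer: 0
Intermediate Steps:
p = 29/12 (p = -29/(-12) = -29*(-1/12) = 29/12 ≈ 2.4167)
(((4 + W)*H(2, -3))*19)*p = (((4 - 4)*(-3))*19)*(29/12) = ((0*(-3))*19)*(29/12) = (0*19)*(29/12) = 0*(29/12) = 0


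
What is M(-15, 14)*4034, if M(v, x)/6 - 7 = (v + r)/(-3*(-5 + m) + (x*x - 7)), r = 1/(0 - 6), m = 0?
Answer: 17098109/102 ≈ 1.6763e+5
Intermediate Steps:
r = -⅙ (r = 1/(-6) = -⅙ ≈ -0.16667)
M(v, x) = 42 + 6*(-⅙ + v)/(8 + x²) (M(v, x) = 42 + 6*((v - ⅙)/(-3*(-5 + 0) + (x*x - 7))) = 42 + 6*((-⅙ + v)/(-3*(-5) + (x² - 7))) = 42 + 6*((-⅙ + v)/(15 + (-7 + x²))) = 42 + 6*((-⅙ + v)/(8 + x²)) = 42 + 6*(-⅙ + v)/(8 + x²))
M(-15, 14)*4034 = ((335 + 6*(-15) + 42*14²)/(8 + 14²))*4034 = ((335 - 90 + 42*196)/(8 + 196))*4034 = ((335 - 90 + 8232)/204)*4034 = ((1/204)*8477)*4034 = (8477/204)*4034 = 17098109/102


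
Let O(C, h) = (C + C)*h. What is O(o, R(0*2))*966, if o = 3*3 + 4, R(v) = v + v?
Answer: 0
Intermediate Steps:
R(v) = 2*v
o = 13 (o = 9 + 4 = 13)
O(C, h) = 2*C*h (O(C, h) = (2*C)*h = 2*C*h)
O(o, R(0*2))*966 = (2*13*(2*(0*2)))*966 = (2*13*(2*0))*966 = (2*13*0)*966 = 0*966 = 0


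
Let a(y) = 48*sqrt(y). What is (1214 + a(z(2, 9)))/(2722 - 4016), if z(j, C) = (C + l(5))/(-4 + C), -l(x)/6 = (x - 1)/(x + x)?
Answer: -607/647 - 24*sqrt(33)/3235 ≈ -0.98079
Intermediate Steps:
l(x) = -3*(-1 + x)/x (l(x) = -6*(x - 1)/(x + x) = -6*(-1 + x)/(2*x) = -6*(-1 + x)*1/(2*x) = -3*(-1 + x)/x)
z(j, C) = (-12/5 + C)/(-4 + C) (z(j, C) = (C + (-3 + 3/5))/(-4 + C) = (C - 12/5)/(-4 + C) = (-12/5 + C)/(-4 + C))
(1214 + a(z(2, 9)))/(2722 - 4016) = (1214 + 48*sqrt((-12/5 + 9)/(-4 + 9)))/(2722 - 4016) = (1214 + 48*sqrt((33/5)/5))/(-1294) = (1214 + 48*sqrt((1/5)*(33/5)))*(-1/1294) = (1214 + 48*sqrt(33/25))*(-1/1294) = (1214 + 48*(sqrt(33)/5))*(-1/1294) = (1214 + 48*sqrt(33)/5)*(-1/1294) = -607/647 - 24*sqrt(33)/3235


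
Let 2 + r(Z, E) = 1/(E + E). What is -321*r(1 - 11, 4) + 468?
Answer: 8559/8 ≈ 1069.9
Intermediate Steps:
r(Z, E) = -2 + 1/(2*E) (r(Z, E) = -2 + 1/(E + E) = -2 + 1/(2*E))
-321*r(1 - 11, 4) + 468 = -321*(-2 + (1/2)/4) + 468 = -321*(-2 + (1/2)*(1/4)) + 468 = -321*(-2 + 1/8) + 468 = -321*(-15/8) + 468 = 4815/8 + 468 = 8559/8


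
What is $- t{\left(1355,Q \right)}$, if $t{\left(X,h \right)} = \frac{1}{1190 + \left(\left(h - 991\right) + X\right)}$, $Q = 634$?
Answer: $- \frac{1}{2188} \approx -0.00045704$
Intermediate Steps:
$t{\left(X,h \right)} = \frac{1}{199 + X + h}$ ($t{\left(X,h \right)} = \frac{1}{1190 + \left(\left(-991 + h\right) + X\right)} = \frac{1}{1190 + \left(-991 + X + h\right)} = \frac{1}{199 + X + h}$)
$- t{\left(1355,Q \right)} = - \frac{1}{199 + 1355 + 634} = - \frac{1}{2188}$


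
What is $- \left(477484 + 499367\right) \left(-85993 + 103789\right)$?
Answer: $-17384040396$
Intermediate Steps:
$- \left(477484 + 499367\right) \left(-85993 + 103789\right) = - 976851 \cdot 17796 = \left(-1\right) 17384040396 = -17384040396$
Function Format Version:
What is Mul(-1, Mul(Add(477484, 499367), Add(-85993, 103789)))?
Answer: -17384040396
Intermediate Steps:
Mul(-1, Mul(Add(477484, 499367), Add(-85993, 103789))) = Mul(-1, Mul(976851, 17796)) = Mul(-1, 17384040396) = -17384040396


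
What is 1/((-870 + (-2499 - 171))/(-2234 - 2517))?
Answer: 4751/3540 ≈ 1.3421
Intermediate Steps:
1/((-870 + (-2499 - 171))/(-2234 - 2517)) = 1/((-870 - 2670)/(-4751)) = 1/(-3540*(-1/4751)) = 1/(3540/4751) = 4751/3540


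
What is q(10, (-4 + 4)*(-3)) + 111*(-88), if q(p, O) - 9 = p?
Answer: -9749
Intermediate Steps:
q(p, O) = 9 + p
q(10, (-4 + 4)*(-3)) + 111*(-88) = (9 + 10) + 111*(-88) = 19 - 9768 = -9749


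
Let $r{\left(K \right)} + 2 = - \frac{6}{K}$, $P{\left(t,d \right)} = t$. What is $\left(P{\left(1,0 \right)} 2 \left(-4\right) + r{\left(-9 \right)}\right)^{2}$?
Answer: $\frac{784}{9} \approx 87.111$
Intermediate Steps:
$r{\left(K \right)} = -2 - \frac{6}{K}$
$\left(P{\left(1,0 \right)} 2 \left(-4\right) + r{\left(-9 \right)}\right)^{2} = \left(1 \cdot 2 \left(-4\right) - \left(2 + \frac{6}{-9}\right)\right)^{2} = \left(2 \left(-4\right) - \frac{4}{3}\right)^{2} = \left(-8 + \left(-2 + \frac{2}{3}\right)\right)^{2} = \left(-8 - \frac{4}{3}\right)^{2} = \left(- \frac{28}{3}\right)^{2} = \frac{784}{9}$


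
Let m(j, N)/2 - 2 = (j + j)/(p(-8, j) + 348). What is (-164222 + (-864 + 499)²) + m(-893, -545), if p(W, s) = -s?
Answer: -38465885/1241 ≈ -30996.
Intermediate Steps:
m(j, N) = 4 + 4*j/(348 - j) (m(j, N) = 4 + 2*((j + j)/(-j + 348)) = 4 + 2*((2*j)/(348 - j)) = 4 + 2*(2*j/(348 - j)) = 4 + 4*j/(348 - j))
(-164222 + (-864 + 499)²) + m(-893, -545) = (-164222 + (-864 + 499)²) - 1392/(-348 - 893) = (-164222 + (-365)²) - 1392/(-1241) = (-164222 + 133225) - 1392*(-1/1241) = -30997 + 1392/1241 = -38465885/1241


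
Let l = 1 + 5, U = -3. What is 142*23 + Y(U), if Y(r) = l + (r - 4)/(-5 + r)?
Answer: 26183/8 ≈ 3272.9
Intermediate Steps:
l = 6
Y(r) = 6 + (-4 + r)/(-5 + r) (Y(r) = 6 + (r - 4)/(-5 + r) = 6 + (-4 + r)/(-5 + r))
142*23 + Y(U) = 142*23 + (-34 + 7*(-3))/(-5 - 3) = 3266 + (-34 - 21)/(-8) = 3266 - 1/8*(-55) = 3266 + 55/8 = 26183/8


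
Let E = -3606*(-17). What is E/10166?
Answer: 1803/299 ≈ 6.0301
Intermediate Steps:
E = 61302
E/10166 = 61302/10166 = 61302*(1/10166) = 1803/299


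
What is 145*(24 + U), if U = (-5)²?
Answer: 7105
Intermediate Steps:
U = 25
145*(24 + U) = 145*(24 + 25) = 145*49 = 7105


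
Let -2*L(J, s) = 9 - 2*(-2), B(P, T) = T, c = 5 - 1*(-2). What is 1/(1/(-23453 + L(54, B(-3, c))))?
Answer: -46919/2 ≈ -23460.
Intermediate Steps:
c = 7 (c = 5 + 2 = 7)
L(J, s) = -13/2 (L(J, s) = -(9 - 2*(-2))/2 = -(9 + 4)/2 = -½*13 = -13/2)
1/(1/(-23453 + L(54, B(-3, c)))) = 1/(1/(-23453 - 13/2)) = 1/(1/(-46919/2)) = 1/(-2/46919) = -46919/2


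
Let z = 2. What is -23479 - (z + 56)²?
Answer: -26843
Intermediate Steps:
-23479 - (z + 56)² = -23479 - (2 + 56)² = -23479 - 1*58² = -23479 - 1*3364 = -23479 - 3364 = -26843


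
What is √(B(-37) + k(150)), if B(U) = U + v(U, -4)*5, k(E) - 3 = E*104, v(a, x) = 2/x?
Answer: √62254/2 ≈ 124.75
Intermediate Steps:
k(E) = 3 + 104*E (k(E) = 3 + E*104 = 3 + 104*E)
B(U) = -5/2 + U (B(U) = U + (2/(-4))*5 = U + (2*(-¼))*5 = U - ½*5 = U - 5/2 = -5/2 + U)
√(B(-37) + k(150)) = √((-5/2 - 37) + (3 + 104*150)) = √(-79/2 + (3 + 15600)) = √(-79/2 + 15603) = √(31127/2) = √62254/2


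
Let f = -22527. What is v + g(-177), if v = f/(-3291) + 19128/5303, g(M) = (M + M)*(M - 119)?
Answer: 609630302187/5817391 ≈ 1.0479e+5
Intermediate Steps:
g(M) = 2*M*(-119 + M) (g(M) = (2*M)*(-119 + M) = 2*M*(-119 + M))
v = 60803643/5817391 (v = -22527/(-3291) + 19128/5303 = -22527*(-1/3291) + 19128*(1/5303) = 7509/1097 + 19128/5303 = 60803643/5817391 ≈ 10.452)
v + g(-177) = 60803643/5817391 + 2*(-177)*(-119 - 177) = 60803643/5817391 + 2*(-177)*(-296) = 60803643/5817391 + 104784 = 609630302187/5817391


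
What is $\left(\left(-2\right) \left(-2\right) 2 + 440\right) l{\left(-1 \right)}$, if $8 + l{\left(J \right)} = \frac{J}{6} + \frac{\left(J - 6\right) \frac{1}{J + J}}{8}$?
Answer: $- \frac{10388}{3} \approx -3462.7$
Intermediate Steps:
$l{\left(J \right)} = -8 + \frac{J}{6} + \frac{-6 + J}{16 J}$ ($l{\left(J \right)} = -8 + \left(\frac{J}{6} + \frac{\left(J - 6\right) \frac{1}{J + J}}{8}\right) = -8 + \left(J \frac{1}{6} + \frac{-6 + J}{2 J} \frac{1}{8}\right) = -8 + \left(\frac{J}{6} + \left(-6 + J\right) \frac{1}{2 J} \frac{1}{8}\right) = -8 + \left(\frac{J}{6} + \frac{-6 + J}{2 J} \frac{1}{8}\right) = -8 + \left(\frac{J}{6} + \frac{-6 + J}{16 J}\right) = -8 + \frac{J}{6} + \frac{-6 + J}{16 J}$)
$\left(\left(-2\right) \left(-2\right) 2 + 440\right) l{\left(-1 \right)} = \left(\left(-2\right) \left(-2\right) 2 + 440\right) \frac{-18 - \left(-381 + 8 \left(-1\right)\right)}{48 \left(-1\right)} = \left(4 \cdot 2 + 440\right) \frac{1}{48} \left(-1\right) \left(-18 - \left(-381 - 8\right)\right) = \left(8 + 440\right) \frac{1}{48} \left(-1\right) \left(-18 - -389\right) = 448 \cdot \frac{1}{48} \left(-1\right) \left(-18 + 389\right) = 448 \cdot \frac{1}{48} \left(-1\right) 371 = 448 \left(- \frac{371}{48}\right) = - \frac{10388}{3}$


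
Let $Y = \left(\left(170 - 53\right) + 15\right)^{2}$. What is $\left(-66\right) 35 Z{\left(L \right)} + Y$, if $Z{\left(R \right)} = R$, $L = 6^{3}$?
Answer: $-481536$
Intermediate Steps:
$L = 216$
$Y = 17424$ ($Y = \left(\left(170 - 53\right) + 15\right)^{2} = \left(117 + 15\right)^{2} = 132^{2} = 17424$)
$\left(-66\right) 35 Z{\left(L \right)} + Y = \left(-66\right) 35 \cdot 216 + 17424 = \left(-2310\right) 216 + 17424 = -498960 + 17424 = -481536$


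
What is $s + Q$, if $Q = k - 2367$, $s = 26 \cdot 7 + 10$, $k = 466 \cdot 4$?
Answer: $-311$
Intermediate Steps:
$k = 1864$
$s = 192$ ($s = 182 + 10 = 192$)
$Q = -503$ ($Q = 1864 - 2367 = -503$)
$s + Q = 192 - 503 = -311$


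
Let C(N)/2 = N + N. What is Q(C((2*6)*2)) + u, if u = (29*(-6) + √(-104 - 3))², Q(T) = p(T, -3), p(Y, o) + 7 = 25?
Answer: 30187 - 348*I*√107 ≈ 30187.0 - 3599.7*I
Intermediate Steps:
C(N) = 4*N (C(N) = 2*(N + N) = 2*(2*N) = 4*N)
p(Y, o) = 18 (p(Y, o) = -7 + 25 = 18)
Q(T) = 18
u = (-174 + I*√107)² (u = (-174 + √(-107))² = (-174 + I*√107)² ≈ 30169.0 - 3599.7*I)
Q(C((2*6)*2)) + u = 18 + (174 - I*√107)²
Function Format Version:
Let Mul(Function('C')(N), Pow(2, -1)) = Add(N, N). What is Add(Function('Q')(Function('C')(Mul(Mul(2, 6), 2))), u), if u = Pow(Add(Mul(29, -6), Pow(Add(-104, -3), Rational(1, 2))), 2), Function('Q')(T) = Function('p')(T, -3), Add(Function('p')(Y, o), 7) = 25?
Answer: Add(30187, Mul(-348, I, Pow(107, Rational(1, 2)))) ≈ Add(30187., Mul(-3599.7, I))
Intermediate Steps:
Function('C')(N) = Mul(4, N) (Function('C')(N) = Mul(2, Add(N, N)) = Mul(2, Mul(2, N)) = Mul(4, N))
Function('p')(Y, o) = 18 (Function('p')(Y, o) = Add(-7, 25) = 18)
Function('Q')(T) = 18
u = Pow(Add(-174, Mul(I, Pow(107, Rational(1, 2)))), 2) (u = Pow(Add(-174, Pow(-107, Rational(1, 2))), 2) = Pow(Add(-174, Mul(I, Pow(107, Rational(1, 2)))), 2) ≈ Add(30169., Mul(-3599.7, I)))
Add(Function('Q')(Function('C')(Mul(Mul(2, 6), 2))), u) = Add(18, Pow(Add(174, Mul(-1, I, Pow(107, Rational(1, 2)))), 2))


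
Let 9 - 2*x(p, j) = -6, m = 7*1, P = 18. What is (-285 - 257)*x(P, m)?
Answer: -4065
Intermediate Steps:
m = 7
x(p, j) = 15/2 (x(p, j) = 9/2 - 1/2*(-6) = 9/2 + 3 = 15/2)
(-285 - 257)*x(P, m) = (-285 - 257)*(15/2) = -542*15/2 = -4065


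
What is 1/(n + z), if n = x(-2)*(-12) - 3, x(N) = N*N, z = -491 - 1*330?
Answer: -1/872 ≈ -0.0011468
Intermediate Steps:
z = -821 (z = -491 - 330 = -821)
x(N) = N²
n = -51 (n = (-2)²*(-12) - 3 = 4*(-12) - 3 = -48 - 3 = -51)
1/(n + z) = 1/(-51 - 821) = 1/(-872) = -1/872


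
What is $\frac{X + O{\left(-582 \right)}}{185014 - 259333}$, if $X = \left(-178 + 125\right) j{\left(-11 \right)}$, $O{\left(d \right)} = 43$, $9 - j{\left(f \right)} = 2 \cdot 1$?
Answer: $\frac{328}{74319} \approx 0.0044134$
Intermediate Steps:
$j{\left(f \right)} = 7$ ($j{\left(f \right)} = 9 - 2 \cdot 1 = 9 - 2 = 7$)
$X = -371$ ($X = \left(-178 + 125\right) 7 = \left(-53\right) 7 = -371$)
$\frac{X + O{\left(-582 \right)}}{185014 - 259333} = \frac{-371 + 43}{185014 - 259333} = - \frac{328}{-74319} = \left(-328\right) \left(- \frac{1}{74319}\right) = \frac{328}{74319}$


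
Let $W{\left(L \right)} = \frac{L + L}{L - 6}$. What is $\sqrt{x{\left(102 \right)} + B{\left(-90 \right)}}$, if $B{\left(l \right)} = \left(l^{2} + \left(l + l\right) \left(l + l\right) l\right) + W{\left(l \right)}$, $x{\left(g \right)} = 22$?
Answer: $\frac{i \sqrt{46526018}}{4} \approx 1705.3 i$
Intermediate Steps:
$W{\left(L \right)} = \frac{2 L}{-6 + L}$
$B{\left(l \right)} = l^{2} + 4 l^{3} + \frac{2 l}{-6 + l}$ ($B{\left(l \right)} = \left(l^{2} + \left(l + l\right) \left(l + l\right) l\right) + \frac{2 l}{-6 + l} = \left(l^{2} + 2 l 2 l l\right) + \frac{2 l}{-6 + l} = \left(l^{2} + 4 l^{2} l\right) + \frac{2 l}{-6 + l} = \left(l^{2} + 4 l^{3}\right) + \frac{2 l}{-6 + l} = l^{2} + 4 l^{3} + \frac{2 l}{-6 + l}$)
$\sqrt{x{\left(102 \right)} + B{\left(-90 \right)}} = \sqrt{22 - \frac{90 \left(2 - 90 \left(1 + 4 \left(-90\right)\right) \left(-6 - 90\right)\right)}{-6 - 90}} = \sqrt{22 - \frac{90 \left(2 - 90 \left(1 - 360\right) \left(-96\right)\right)}{-96}} = \sqrt{22 - - \frac{15 \left(2 - \left(-32310\right) \left(-96\right)\right)}{16}} = \sqrt{22 - - \frac{15 \left(2 - 3101760\right)}{16}} = \sqrt{22 - \left(- \frac{15}{16}\right) \left(-3101758\right)} = \sqrt{22 - \frac{23263185}{8}} = \sqrt{- \frac{23263009}{8}} = \frac{i \sqrt{46526018}}{4}$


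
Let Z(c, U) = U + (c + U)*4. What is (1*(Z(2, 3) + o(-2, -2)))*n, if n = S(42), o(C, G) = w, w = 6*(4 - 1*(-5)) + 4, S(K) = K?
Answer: 3402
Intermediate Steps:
Z(c, U) = 4*c + 5*U (Z(c, U) = U + (U + c)*4 = U + (4*U + 4*c) = 4*c + 5*U)
w = 58 (w = 6*(4 + 5) + 4 = 6*9 + 4 = 54 + 4 = 58)
o(C, G) = 58
n = 42
(1*(Z(2, 3) + o(-2, -2)))*n = (1*((4*2 + 5*3) + 58))*42 = (1*((8 + 15) + 58))*42 = (1*(23 + 58))*42 = (1*81)*42 = 81*42 = 3402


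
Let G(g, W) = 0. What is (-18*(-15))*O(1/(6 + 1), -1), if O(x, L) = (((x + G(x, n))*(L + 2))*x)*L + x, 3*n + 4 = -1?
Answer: 1620/49 ≈ 33.061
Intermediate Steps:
n = -5/3 (n = -4/3 + (⅓)*(-1) = -4/3 - ⅓ = -5/3 ≈ -1.6667)
O(x, L) = x + L*x²*(2 + L) (O(x, L) = (((x + 0)*(L + 2))*x)*L + x = ((x*(2 + L))*x)*L + x = (x²*(2 + L))*L + x = L*x²*(2 + L) + x = x + L*x²*(2 + L))
(-18*(-15))*O(1/(6 + 1), -1) = (-18*(-15))*((1 + (-1)²/(6 + 1) + 2*(-1)/(6 + 1))/(6 + 1)) = 270*((1 + 1/7 + 2*(-1)/7)/7) = 270*((1 + (⅐)*1 + 2*(-1)*(⅐))/7) = 270*((1 + ⅐ - 2/7)/7) = 270*((⅐)*(6/7)) = 270*(6/49) = 1620/49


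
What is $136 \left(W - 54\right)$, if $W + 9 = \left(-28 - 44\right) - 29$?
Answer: $-22304$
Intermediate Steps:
$W = -110$ ($W = -9 - 101 = -110$)
$136 \left(W - 54\right) = 136 \left(-110 - 54\right) = 136 \left(-164\right) = -22304$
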